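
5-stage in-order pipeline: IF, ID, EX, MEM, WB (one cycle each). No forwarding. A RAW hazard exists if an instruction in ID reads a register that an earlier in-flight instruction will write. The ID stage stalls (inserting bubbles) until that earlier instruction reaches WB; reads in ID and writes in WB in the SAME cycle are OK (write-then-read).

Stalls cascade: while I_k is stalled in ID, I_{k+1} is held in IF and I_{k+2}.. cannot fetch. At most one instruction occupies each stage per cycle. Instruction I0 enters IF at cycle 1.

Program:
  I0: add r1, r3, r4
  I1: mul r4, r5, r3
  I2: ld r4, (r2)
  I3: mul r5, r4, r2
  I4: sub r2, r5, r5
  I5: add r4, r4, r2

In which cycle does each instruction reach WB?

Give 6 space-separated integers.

Answer: 5 6 7 10 13 16

Derivation:
I0 add r1 <- r3,r4: IF@1 ID@2 stall=0 (-) EX@3 MEM@4 WB@5
I1 mul r4 <- r5,r3: IF@2 ID@3 stall=0 (-) EX@4 MEM@5 WB@6
I2 ld r4 <- r2: IF@3 ID@4 stall=0 (-) EX@5 MEM@6 WB@7
I3 mul r5 <- r4,r2: IF@4 ID@5 stall=2 (RAW on I2.r4 (WB@7)) EX@8 MEM@9 WB@10
I4 sub r2 <- r5,r5: IF@5 ID@8 stall=2 (RAW on I3.r5 (WB@10)) EX@11 MEM@12 WB@13
I5 add r4 <- r4,r2: IF@8 ID@11 stall=2 (RAW on I4.r2 (WB@13)) EX@14 MEM@15 WB@16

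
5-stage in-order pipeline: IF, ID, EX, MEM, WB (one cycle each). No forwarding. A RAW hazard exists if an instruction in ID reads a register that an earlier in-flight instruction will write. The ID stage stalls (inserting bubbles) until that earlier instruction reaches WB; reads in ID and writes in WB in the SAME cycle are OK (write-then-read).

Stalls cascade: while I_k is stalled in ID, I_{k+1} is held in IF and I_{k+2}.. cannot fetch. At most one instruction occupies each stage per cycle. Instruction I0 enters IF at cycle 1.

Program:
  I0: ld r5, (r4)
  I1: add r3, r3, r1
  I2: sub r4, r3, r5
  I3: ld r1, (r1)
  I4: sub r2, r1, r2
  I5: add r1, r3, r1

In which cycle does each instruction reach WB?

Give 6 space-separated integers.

I0 ld r5 <- r4: IF@1 ID@2 stall=0 (-) EX@3 MEM@4 WB@5
I1 add r3 <- r3,r1: IF@2 ID@3 stall=0 (-) EX@4 MEM@5 WB@6
I2 sub r4 <- r3,r5: IF@3 ID@4 stall=2 (RAW on I1.r3 (WB@6)) EX@7 MEM@8 WB@9
I3 ld r1 <- r1: IF@4 ID@7 stall=0 (-) EX@8 MEM@9 WB@10
I4 sub r2 <- r1,r2: IF@7 ID@8 stall=2 (RAW on I3.r1 (WB@10)) EX@11 MEM@12 WB@13
I5 add r1 <- r3,r1: IF@8 ID@11 stall=0 (-) EX@12 MEM@13 WB@14

Answer: 5 6 9 10 13 14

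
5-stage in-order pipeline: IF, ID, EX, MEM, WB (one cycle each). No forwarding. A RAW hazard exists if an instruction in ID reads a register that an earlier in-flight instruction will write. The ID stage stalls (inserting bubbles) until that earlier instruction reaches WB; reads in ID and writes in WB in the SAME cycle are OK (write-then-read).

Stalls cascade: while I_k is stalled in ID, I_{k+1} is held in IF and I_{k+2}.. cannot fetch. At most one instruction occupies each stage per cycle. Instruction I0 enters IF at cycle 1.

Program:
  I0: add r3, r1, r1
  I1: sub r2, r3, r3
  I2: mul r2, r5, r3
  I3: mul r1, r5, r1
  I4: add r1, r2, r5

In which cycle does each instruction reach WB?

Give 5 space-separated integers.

I0 add r3 <- r1,r1: IF@1 ID@2 stall=0 (-) EX@3 MEM@4 WB@5
I1 sub r2 <- r3,r3: IF@2 ID@3 stall=2 (RAW on I0.r3 (WB@5)) EX@6 MEM@7 WB@8
I2 mul r2 <- r5,r3: IF@3 ID@6 stall=0 (-) EX@7 MEM@8 WB@9
I3 mul r1 <- r5,r1: IF@6 ID@7 stall=0 (-) EX@8 MEM@9 WB@10
I4 add r1 <- r2,r5: IF@7 ID@8 stall=1 (RAW on I2.r2 (WB@9)) EX@10 MEM@11 WB@12

Answer: 5 8 9 10 12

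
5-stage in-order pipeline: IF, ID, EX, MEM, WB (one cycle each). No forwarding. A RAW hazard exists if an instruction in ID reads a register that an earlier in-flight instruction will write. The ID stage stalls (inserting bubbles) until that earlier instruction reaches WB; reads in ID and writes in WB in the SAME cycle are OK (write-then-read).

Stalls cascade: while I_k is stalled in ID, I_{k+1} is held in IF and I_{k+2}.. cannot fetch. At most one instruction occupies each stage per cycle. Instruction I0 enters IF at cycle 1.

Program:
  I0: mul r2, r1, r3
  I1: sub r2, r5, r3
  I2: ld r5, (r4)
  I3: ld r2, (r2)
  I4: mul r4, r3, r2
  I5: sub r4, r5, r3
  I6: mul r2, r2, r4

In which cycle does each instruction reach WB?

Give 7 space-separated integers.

I0 mul r2 <- r1,r3: IF@1 ID@2 stall=0 (-) EX@3 MEM@4 WB@5
I1 sub r2 <- r5,r3: IF@2 ID@3 stall=0 (-) EX@4 MEM@5 WB@6
I2 ld r5 <- r4: IF@3 ID@4 stall=0 (-) EX@5 MEM@6 WB@7
I3 ld r2 <- r2: IF@4 ID@5 stall=1 (RAW on I1.r2 (WB@6)) EX@7 MEM@8 WB@9
I4 mul r4 <- r3,r2: IF@5 ID@7 stall=2 (RAW on I3.r2 (WB@9)) EX@10 MEM@11 WB@12
I5 sub r4 <- r5,r3: IF@7 ID@10 stall=0 (-) EX@11 MEM@12 WB@13
I6 mul r2 <- r2,r4: IF@10 ID@11 stall=2 (RAW on I5.r4 (WB@13)) EX@14 MEM@15 WB@16

Answer: 5 6 7 9 12 13 16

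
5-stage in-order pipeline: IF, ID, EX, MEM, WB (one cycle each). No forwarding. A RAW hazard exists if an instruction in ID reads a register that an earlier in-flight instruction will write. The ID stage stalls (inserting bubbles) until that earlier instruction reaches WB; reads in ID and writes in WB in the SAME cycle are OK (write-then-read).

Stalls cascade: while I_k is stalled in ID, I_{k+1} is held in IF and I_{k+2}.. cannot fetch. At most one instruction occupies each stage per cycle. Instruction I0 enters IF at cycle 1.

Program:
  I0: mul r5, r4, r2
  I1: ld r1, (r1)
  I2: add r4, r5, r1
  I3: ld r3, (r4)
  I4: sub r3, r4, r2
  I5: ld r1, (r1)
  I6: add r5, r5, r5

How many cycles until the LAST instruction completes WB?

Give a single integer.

Answer: 15

Derivation:
I0 mul r5 <- r4,r2: IF@1 ID@2 stall=0 (-) EX@3 MEM@4 WB@5
I1 ld r1 <- r1: IF@2 ID@3 stall=0 (-) EX@4 MEM@5 WB@6
I2 add r4 <- r5,r1: IF@3 ID@4 stall=2 (RAW on I1.r1 (WB@6)) EX@7 MEM@8 WB@9
I3 ld r3 <- r4: IF@4 ID@7 stall=2 (RAW on I2.r4 (WB@9)) EX@10 MEM@11 WB@12
I4 sub r3 <- r4,r2: IF@7 ID@10 stall=0 (-) EX@11 MEM@12 WB@13
I5 ld r1 <- r1: IF@10 ID@11 stall=0 (-) EX@12 MEM@13 WB@14
I6 add r5 <- r5,r5: IF@11 ID@12 stall=0 (-) EX@13 MEM@14 WB@15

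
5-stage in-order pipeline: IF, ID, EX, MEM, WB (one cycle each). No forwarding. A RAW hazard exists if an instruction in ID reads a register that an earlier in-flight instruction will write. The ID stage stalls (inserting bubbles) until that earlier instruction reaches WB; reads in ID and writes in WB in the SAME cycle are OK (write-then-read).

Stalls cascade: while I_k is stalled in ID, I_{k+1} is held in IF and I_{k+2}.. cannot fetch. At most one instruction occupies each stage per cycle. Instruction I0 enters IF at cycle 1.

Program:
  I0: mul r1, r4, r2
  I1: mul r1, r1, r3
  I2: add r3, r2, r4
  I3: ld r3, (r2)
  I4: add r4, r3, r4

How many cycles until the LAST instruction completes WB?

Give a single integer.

Answer: 13

Derivation:
I0 mul r1 <- r4,r2: IF@1 ID@2 stall=0 (-) EX@3 MEM@4 WB@5
I1 mul r1 <- r1,r3: IF@2 ID@3 stall=2 (RAW on I0.r1 (WB@5)) EX@6 MEM@7 WB@8
I2 add r3 <- r2,r4: IF@3 ID@6 stall=0 (-) EX@7 MEM@8 WB@9
I3 ld r3 <- r2: IF@6 ID@7 stall=0 (-) EX@8 MEM@9 WB@10
I4 add r4 <- r3,r4: IF@7 ID@8 stall=2 (RAW on I3.r3 (WB@10)) EX@11 MEM@12 WB@13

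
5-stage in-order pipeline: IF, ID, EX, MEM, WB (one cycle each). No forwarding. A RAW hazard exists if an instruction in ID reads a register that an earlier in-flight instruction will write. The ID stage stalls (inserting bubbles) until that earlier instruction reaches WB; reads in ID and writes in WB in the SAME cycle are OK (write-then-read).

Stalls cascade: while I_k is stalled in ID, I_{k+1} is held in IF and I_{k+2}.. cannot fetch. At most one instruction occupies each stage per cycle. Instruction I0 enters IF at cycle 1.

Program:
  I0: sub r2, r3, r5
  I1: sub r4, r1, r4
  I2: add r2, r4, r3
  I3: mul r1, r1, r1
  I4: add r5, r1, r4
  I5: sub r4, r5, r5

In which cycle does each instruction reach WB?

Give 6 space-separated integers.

I0 sub r2 <- r3,r5: IF@1 ID@2 stall=0 (-) EX@3 MEM@4 WB@5
I1 sub r4 <- r1,r4: IF@2 ID@3 stall=0 (-) EX@4 MEM@5 WB@6
I2 add r2 <- r4,r3: IF@3 ID@4 stall=2 (RAW on I1.r4 (WB@6)) EX@7 MEM@8 WB@9
I3 mul r1 <- r1,r1: IF@4 ID@7 stall=0 (-) EX@8 MEM@9 WB@10
I4 add r5 <- r1,r4: IF@7 ID@8 stall=2 (RAW on I3.r1 (WB@10)) EX@11 MEM@12 WB@13
I5 sub r4 <- r5,r5: IF@8 ID@11 stall=2 (RAW on I4.r5 (WB@13)) EX@14 MEM@15 WB@16

Answer: 5 6 9 10 13 16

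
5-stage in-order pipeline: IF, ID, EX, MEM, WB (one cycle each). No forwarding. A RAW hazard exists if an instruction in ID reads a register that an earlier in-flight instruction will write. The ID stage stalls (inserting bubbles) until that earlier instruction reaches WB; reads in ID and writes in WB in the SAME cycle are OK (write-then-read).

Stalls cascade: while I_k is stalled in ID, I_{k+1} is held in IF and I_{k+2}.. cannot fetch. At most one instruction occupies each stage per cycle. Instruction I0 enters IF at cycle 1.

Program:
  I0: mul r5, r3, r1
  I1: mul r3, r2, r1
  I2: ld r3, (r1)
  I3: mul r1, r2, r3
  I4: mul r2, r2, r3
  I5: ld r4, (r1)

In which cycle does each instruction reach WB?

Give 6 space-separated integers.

Answer: 5 6 7 10 11 13

Derivation:
I0 mul r5 <- r3,r1: IF@1 ID@2 stall=0 (-) EX@3 MEM@4 WB@5
I1 mul r3 <- r2,r1: IF@2 ID@3 stall=0 (-) EX@4 MEM@5 WB@6
I2 ld r3 <- r1: IF@3 ID@4 stall=0 (-) EX@5 MEM@6 WB@7
I3 mul r1 <- r2,r3: IF@4 ID@5 stall=2 (RAW on I2.r3 (WB@7)) EX@8 MEM@9 WB@10
I4 mul r2 <- r2,r3: IF@5 ID@8 stall=0 (-) EX@9 MEM@10 WB@11
I5 ld r4 <- r1: IF@8 ID@9 stall=1 (RAW on I3.r1 (WB@10)) EX@11 MEM@12 WB@13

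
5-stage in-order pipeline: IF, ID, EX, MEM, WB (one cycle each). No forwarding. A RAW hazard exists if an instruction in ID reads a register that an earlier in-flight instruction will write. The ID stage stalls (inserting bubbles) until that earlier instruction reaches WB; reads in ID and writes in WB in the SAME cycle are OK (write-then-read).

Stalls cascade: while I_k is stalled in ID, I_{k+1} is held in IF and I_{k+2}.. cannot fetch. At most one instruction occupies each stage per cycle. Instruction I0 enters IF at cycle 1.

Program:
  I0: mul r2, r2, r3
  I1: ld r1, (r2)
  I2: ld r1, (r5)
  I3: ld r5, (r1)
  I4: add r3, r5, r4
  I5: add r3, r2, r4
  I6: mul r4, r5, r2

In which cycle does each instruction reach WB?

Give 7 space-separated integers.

Answer: 5 8 9 12 15 16 17

Derivation:
I0 mul r2 <- r2,r3: IF@1 ID@2 stall=0 (-) EX@3 MEM@4 WB@5
I1 ld r1 <- r2: IF@2 ID@3 stall=2 (RAW on I0.r2 (WB@5)) EX@6 MEM@7 WB@8
I2 ld r1 <- r5: IF@3 ID@6 stall=0 (-) EX@7 MEM@8 WB@9
I3 ld r5 <- r1: IF@6 ID@7 stall=2 (RAW on I2.r1 (WB@9)) EX@10 MEM@11 WB@12
I4 add r3 <- r5,r4: IF@7 ID@10 stall=2 (RAW on I3.r5 (WB@12)) EX@13 MEM@14 WB@15
I5 add r3 <- r2,r4: IF@10 ID@13 stall=0 (-) EX@14 MEM@15 WB@16
I6 mul r4 <- r5,r2: IF@13 ID@14 stall=0 (-) EX@15 MEM@16 WB@17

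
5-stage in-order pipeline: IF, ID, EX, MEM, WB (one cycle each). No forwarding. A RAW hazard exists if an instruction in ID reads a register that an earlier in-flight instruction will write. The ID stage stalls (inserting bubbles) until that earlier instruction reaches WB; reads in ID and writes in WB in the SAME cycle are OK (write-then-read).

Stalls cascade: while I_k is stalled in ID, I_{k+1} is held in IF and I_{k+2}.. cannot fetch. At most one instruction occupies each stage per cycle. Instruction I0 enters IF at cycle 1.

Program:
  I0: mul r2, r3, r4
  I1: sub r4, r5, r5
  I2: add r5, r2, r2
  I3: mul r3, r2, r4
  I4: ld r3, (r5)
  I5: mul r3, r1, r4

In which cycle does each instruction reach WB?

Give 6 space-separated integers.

I0 mul r2 <- r3,r4: IF@1 ID@2 stall=0 (-) EX@3 MEM@4 WB@5
I1 sub r4 <- r5,r5: IF@2 ID@3 stall=0 (-) EX@4 MEM@5 WB@6
I2 add r5 <- r2,r2: IF@3 ID@4 stall=1 (RAW on I0.r2 (WB@5)) EX@6 MEM@7 WB@8
I3 mul r3 <- r2,r4: IF@4 ID@6 stall=0 (-) EX@7 MEM@8 WB@9
I4 ld r3 <- r5: IF@6 ID@7 stall=1 (RAW on I2.r5 (WB@8)) EX@9 MEM@10 WB@11
I5 mul r3 <- r1,r4: IF@7 ID@9 stall=0 (-) EX@10 MEM@11 WB@12

Answer: 5 6 8 9 11 12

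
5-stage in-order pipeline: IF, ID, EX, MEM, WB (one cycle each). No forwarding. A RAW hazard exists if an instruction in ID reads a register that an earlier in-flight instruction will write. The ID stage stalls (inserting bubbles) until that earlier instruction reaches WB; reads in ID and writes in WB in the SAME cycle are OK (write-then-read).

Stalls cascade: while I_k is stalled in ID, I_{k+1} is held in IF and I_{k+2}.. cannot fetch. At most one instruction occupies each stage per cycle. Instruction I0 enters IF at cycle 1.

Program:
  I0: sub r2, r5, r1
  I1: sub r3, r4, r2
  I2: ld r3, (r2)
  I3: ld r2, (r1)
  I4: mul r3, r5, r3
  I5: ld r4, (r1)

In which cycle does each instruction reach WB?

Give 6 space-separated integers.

Answer: 5 8 9 10 12 13

Derivation:
I0 sub r2 <- r5,r1: IF@1 ID@2 stall=0 (-) EX@3 MEM@4 WB@5
I1 sub r3 <- r4,r2: IF@2 ID@3 stall=2 (RAW on I0.r2 (WB@5)) EX@6 MEM@7 WB@8
I2 ld r3 <- r2: IF@3 ID@6 stall=0 (-) EX@7 MEM@8 WB@9
I3 ld r2 <- r1: IF@6 ID@7 stall=0 (-) EX@8 MEM@9 WB@10
I4 mul r3 <- r5,r3: IF@7 ID@8 stall=1 (RAW on I2.r3 (WB@9)) EX@10 MEM@11 WB@12
I5 ld r4 <- r1: IF@8 ID@10 stall=0 (-) EX@11 MEM@12 WB@13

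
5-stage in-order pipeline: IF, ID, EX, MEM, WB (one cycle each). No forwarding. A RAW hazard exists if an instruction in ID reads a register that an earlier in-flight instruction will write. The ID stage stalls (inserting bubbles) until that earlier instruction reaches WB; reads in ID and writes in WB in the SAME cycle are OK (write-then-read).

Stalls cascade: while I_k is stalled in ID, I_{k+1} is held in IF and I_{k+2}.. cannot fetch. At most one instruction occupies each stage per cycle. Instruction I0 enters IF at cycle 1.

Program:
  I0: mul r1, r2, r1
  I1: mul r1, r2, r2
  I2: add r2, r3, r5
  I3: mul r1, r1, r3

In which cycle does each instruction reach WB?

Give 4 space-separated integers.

Answer: 5 6 7 9

Derivation:
I0 mul r1 <- r2,r1: IF@1 ID@2 stall=0 (-) EX@3 MEM@4 WB@5
I1 mul r1 <- r2,r2: IF@2 ID@3 stall=0 (-) EX@4 MEM@5 WB@6
I2 add r2 <- r3,r5: IF@3 ID@4 stall=0 (-) EX@5 MEM@6 WB@7
I3 mul r1 <- r1,r3: IF@4 ID@5 stall=1 (RAW on I1.r1 (WB@6)) EX@7 MEM@8 WB@9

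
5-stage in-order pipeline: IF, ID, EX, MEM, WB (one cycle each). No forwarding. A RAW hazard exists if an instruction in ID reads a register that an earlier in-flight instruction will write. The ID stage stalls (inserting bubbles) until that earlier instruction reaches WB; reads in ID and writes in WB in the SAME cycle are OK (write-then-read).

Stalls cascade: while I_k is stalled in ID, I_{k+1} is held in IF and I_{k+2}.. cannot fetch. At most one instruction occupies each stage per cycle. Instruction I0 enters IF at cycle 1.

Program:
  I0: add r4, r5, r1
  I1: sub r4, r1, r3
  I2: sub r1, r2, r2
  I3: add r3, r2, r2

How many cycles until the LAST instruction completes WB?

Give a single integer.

Answer: 8

Derivation:
I0 add r4 <- r5,r1: IF@1 ID@2 stall=0 (-) EX@3 MEM@4 WB@5
I1 sub r4 <- r1,r3: IF@2 ID@3 stall=0 (-) EX@4 MEM@5 WB@6
I2 sub r1 <- r2,r2: IF@3 ID@4 stall=0 (-) EX@5 MEM@6 WB@7
I3 add r3 <- r2,r2: IF@4 ID@5 stall=0 (-) EX@6 MEM@7 WB@8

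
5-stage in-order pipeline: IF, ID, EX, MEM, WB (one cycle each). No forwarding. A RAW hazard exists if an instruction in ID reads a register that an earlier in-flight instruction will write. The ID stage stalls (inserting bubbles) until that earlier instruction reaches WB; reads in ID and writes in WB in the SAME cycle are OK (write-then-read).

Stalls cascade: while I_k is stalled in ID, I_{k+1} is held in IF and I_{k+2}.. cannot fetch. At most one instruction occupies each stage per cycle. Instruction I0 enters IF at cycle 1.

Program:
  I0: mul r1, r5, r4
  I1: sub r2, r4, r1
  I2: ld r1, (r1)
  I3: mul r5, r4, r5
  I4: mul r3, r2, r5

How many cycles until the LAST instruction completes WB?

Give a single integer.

I0 mul r1 <- r5,r4: IF@1 ID@2 stall=0 (-) EX@3 MEM@4 WB@5
I1 sub r2 <- r4,r1: IF@2 ID@3 stall=2 (RAW on I0.r1 (WB@5)) EX@6 MEM@7 WB@8
I2 ld r1 <- r1: IF@3 ID@6 stall=0 (-) EX@7 MEM@8 WB@9
I3 mul r5 <- r4,r5: IF@6 ID@7 stall=0 (-) EX@8 MEM@9 WB@10
I4 mul r3 <- r2,r5: IF@7 ID@8 stall=2 (RAW on I3.r5 (WB@10)) EX@11 MEM@12 WB@13

Answer: 13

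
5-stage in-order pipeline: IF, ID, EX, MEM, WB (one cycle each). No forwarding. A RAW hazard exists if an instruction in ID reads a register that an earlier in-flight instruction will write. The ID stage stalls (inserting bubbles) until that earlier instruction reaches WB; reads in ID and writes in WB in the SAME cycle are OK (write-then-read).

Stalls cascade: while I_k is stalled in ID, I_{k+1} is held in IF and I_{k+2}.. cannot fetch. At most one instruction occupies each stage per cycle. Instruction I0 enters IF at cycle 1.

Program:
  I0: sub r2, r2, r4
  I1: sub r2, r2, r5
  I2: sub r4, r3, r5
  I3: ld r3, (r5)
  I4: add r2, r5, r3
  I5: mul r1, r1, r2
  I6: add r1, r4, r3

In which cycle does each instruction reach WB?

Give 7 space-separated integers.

Answer: 5 8 9 10 13 16 17

Derivation:
I0 sub r2 <- r2,r4: IF@1 ID@2 stall=0 (-) EX@3 MEM@4 WB@5
I1 sub r2 <- r2,r5: IF@2 ID@3 stall=2 (RAW on I0.r2 (WB@5)) EX@6 MEM@7 WB@8
I2 sub r4 <- r3,r5: IF@3 ID@6 stall=0 (-) EX@7 MEM@8 WB@9
I3 ld r3 <- r5: IF@6 ID@7 stall=0 (-) EX@8 MEM@9 WB@10
I4 add r2 <- r5,r3: IF@7 ID@8 stall=2 (RAW on I3.r3 (WB@10)) EX@11 MEM@12 WB@13
I5 mul r1 <- r1,r2: IF@8 ID@11 stall=2 (RAW on I4.r2 (WB@13)) EX@14 MEM@15 WB@16
I6 add r1 <- r4,r3: IF@11 ID@14 stall=0 (-) EX@15 MEM@16 WB@17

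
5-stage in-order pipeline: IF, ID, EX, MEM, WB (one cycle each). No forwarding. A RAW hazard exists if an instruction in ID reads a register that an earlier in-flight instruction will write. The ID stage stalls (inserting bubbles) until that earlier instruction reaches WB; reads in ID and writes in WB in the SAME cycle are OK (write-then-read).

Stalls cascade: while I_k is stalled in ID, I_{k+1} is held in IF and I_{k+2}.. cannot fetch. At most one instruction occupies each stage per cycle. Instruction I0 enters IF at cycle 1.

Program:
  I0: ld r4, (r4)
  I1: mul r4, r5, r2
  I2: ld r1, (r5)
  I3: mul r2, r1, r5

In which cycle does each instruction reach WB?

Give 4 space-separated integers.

I0 ld r4 <- r4: IF@1 ID@2 stall=0 (-) EX@3 MEM@4 WB@5
I1 mul r4 <- r5,r2: IF@2 ID@3 stall=0 (-) EX@4 MEM@5 WB@6
I2 ld r1 <- r5: IF@3 ID@4 stall=0 (-) EX@5 MEM@6 WB@7
I3 mul r2 <- r1,r5: IF@4 ID@5 stall=2 (RAW on I2.r1 (WB@7)) EX@8 MEM@9 WB@10

Answer: 5 6 7 10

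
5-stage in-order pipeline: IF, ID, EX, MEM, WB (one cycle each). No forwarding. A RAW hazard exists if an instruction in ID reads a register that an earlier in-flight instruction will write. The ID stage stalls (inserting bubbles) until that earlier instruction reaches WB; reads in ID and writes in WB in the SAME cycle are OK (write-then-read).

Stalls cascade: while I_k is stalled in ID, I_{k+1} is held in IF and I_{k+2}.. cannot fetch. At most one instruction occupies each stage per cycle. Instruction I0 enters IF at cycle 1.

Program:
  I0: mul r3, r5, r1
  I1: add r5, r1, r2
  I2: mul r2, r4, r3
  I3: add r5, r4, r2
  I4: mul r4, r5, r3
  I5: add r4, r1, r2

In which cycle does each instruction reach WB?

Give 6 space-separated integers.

I0 mul r3 <- r5,r1: IF@1 ID@2 stall=0 (-) EX@3 MEM@4 WB@5
I1 add r5 <- r1,r2: IF@2 ID@3 stall=0 (-) EX@4 MEM@5 WB@6
I2 mul r2 <- r4,r3: IF@3 ID@4 stall=1 (RAW on I0.r3 (WB@5)) EX@6 MEM@7 WB@8
I3 add r5 <- r4,r2: IF@4 ID@6 stall=2 (RAW on I2.r2 (WB@8)) EX@9 MEM@10 WB@11
I4 mul r4 <- r5,r3: IF@6 ID@9 stall=2 (RAW on I3.r5 (WB@11)) EX@12 MEM@13 WB@14
I5 add r4 <- r1,r2: IF@9 ID@12 stall=0 (-) EX@13 MEM@14 WB@15

Answer: 5 6 8 11 14 15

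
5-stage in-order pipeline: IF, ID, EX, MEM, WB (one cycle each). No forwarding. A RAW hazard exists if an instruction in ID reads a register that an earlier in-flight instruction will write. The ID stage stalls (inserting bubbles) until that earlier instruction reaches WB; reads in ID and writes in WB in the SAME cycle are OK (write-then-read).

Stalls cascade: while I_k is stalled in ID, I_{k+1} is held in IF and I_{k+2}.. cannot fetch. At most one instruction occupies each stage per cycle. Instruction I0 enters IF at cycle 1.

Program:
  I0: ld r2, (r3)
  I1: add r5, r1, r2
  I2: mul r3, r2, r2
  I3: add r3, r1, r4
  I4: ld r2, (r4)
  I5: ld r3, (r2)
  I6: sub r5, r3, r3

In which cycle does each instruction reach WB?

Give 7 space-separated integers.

I0 ld r2 <- r3: IF@1 ID@2 stall=0 (-) EX@3 MEM@4 WB@5
I1 add r5 <- r1,r2: IF@2 ID@3 stall=2 (RAW on I0.r2 (WB@5)) EX@6 MEM@7 WB@8
I2 mul r3 <- r2,r2: IF@3 ID@6 stall=0 (-) EX@7 MEM@8 WB@9
I3 add r3 <- r1,r4: IF@6 ID@7 stall=0 (-) EX@8 MEM@9 WB@10
I4 ld r2 <- r4: IF@7 ID@8 stall=0 (-) EX@9 MEM@10 WB@11
I5 ld r3 <- r2: IF@8 ID@9 stall=2 (RAW on I4.r2 (WB@11)) EX@12 MEM@13 WB@14
I6 sub r5 <- r3,r3: IF@9 ID@12 stall=2 (RAW on I5.r3 (WB@14)) EX@15 MEM@16 WB@17

Answer: 5 8 9 10 11 14 17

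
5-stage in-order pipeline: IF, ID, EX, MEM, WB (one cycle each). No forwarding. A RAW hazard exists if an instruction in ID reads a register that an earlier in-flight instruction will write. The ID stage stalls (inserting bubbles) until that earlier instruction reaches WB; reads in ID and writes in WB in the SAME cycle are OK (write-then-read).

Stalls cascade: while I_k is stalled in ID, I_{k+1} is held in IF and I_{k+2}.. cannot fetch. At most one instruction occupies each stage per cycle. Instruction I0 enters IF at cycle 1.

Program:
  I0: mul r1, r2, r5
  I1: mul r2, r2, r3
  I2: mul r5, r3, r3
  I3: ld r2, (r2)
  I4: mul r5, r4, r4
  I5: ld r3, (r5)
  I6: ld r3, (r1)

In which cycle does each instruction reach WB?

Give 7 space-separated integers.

I0 mul r1 <- r2,r5: IF@1 ID@2 stall=0 (-) EX@3 MEM@4 WB@5
I1 mul r2 <- r2,r3: IF@2 ID@3 stall=0 (-) EX@4 MEM@5 WB@6
I2 mul r5 <- r3,r3: IF@3 ID@4 stall=0 (-) EX@5 MEM@6 WB@7
I3 ld r2 <- r2: IF@4 ID@5 stall=1 (RAW on I1.r2 (WB@6)) EX@7 MEM@8 WB@9
I4 mul r5 <- r4,r4: IF@5 ID@7 stall=0 (-) EX@8 MEM@9 WB@10
I5 ld r3 <- r5: IF@7 ID@8 stall=2 (RAW on I4.r5 (WB@10)) EX@11 MEM@12 WB@13
I6 ld r3 <- r1: IF@8 ID@11 stall=0 (-) EX@12 MEM@13 WB@14

Answer: 5 6 7 9 10 13 14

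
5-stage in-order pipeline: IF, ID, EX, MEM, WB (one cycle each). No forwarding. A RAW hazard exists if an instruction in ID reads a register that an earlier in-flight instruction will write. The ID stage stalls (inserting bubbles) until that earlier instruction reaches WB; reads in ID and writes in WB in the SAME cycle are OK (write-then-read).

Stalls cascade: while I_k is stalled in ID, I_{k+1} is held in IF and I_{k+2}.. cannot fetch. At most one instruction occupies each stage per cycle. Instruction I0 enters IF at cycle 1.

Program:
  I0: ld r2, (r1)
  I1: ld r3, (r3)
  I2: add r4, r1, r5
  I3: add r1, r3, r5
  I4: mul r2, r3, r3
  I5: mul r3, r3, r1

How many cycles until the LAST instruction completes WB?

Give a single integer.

Answer: 12

Derivation:
I0 ld r2 <- r1: IF@1 ID@2 stall=0 (-) EX@3 MEM@4 WB@5
I1 ld r3 <- r3: IF@2 ID@3 stall=0 (-) EX@4 MEM@5 WB@6
I2 add r4 <- r1,r5: IF@3 ID@4 stall=0 (-) EX@5 MEM@6 WB@7
I3 add r1 <- r3,r5: IF@4 ID@5 stall=1 (RAW on I1.r3 (WB@6)) EX@7 MEM@8 WB@9
I4 mul r2 <- r3,r3: IF@5 ID@7 stall=0 (-) EX@8 MEM@9 WB@10
I5 mul r3 <- r3,r1: IF@7 ID@8 stall=1 (RAW on I3.r1 (WB@9)) EX@10 MEM@11 WB@12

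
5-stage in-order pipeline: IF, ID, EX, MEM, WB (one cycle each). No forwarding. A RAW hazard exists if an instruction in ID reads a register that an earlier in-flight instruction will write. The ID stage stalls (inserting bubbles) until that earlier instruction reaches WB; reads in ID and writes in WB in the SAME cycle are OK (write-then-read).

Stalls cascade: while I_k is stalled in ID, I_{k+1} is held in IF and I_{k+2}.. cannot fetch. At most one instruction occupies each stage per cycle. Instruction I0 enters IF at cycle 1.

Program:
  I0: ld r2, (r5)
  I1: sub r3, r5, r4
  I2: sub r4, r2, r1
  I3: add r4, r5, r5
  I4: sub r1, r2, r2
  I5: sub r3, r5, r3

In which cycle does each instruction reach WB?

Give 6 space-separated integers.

Answer: 5 6 8 9 10 11

Derivation:
I0 ld r2 <- r5: IF@1 ID@2 stall=0 (-) EX@3 MEM@4 WB@5
I1 sub r3 <- r5,r4: IF@2 ID@3 stall=0 (-) EX@4 MEM@5 WB@6
I2 sub r4 <- r2,r1: IF@3 ID@4 stall=1 (RAW on I0.r2 (WB@5)) EX@6 MEM@7 WB@8
I3 add r4 <- r5,r5: IF@4 ID@6 stall=0 (-) EX@7 MEM@8 WB@9
I4 sub r1 <- r2,r2: IF@6 ID@7 stall=0 (-) EX@8 MEM@9 WB@10
I5 sub r3 <- r5,r3: IF@7 ID@8 stall=0 (-) EX@9 MEM@10 WB@11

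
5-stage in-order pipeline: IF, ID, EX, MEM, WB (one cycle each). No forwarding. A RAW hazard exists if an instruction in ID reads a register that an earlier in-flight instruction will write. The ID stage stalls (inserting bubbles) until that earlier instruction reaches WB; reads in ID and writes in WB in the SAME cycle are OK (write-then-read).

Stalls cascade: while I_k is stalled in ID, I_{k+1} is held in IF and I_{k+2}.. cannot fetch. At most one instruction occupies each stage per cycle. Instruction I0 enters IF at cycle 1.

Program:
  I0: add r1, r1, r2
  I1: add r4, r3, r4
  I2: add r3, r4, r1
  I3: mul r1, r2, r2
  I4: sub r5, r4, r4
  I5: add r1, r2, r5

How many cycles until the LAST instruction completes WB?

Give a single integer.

Answer: 14

Derivation:
I0 add r1 <- r1,r2: IF@1 ID@2 stall=0 (-) EX@3 MEM@4 WB@5
I1 add r4 <- r3,r4: IF@2 ID@3 stall=0 (-) EX@4 MEM@5 WB@6
I2 add r3 <- r4,r1: IF@3 ID@4 stall=2 (RAW on I1.r4 (WB@6)) EX@7 MEM@8 WB@9
I3 mul r1 <- r2,r2: IF@4 ID@7 stall=0 (-) EX@8 MEM@9 WB@10
I4 sub r5 <- r4,r4: IF@7 ID@8 stall=0 (-) EX@9 MEM@10 WB@11
I5 add r1 <- r2,r5: IF@8 ID@9 stall=2 (RAW on I4.r5 (WB@11)) EX@12 MEM@13 WB@14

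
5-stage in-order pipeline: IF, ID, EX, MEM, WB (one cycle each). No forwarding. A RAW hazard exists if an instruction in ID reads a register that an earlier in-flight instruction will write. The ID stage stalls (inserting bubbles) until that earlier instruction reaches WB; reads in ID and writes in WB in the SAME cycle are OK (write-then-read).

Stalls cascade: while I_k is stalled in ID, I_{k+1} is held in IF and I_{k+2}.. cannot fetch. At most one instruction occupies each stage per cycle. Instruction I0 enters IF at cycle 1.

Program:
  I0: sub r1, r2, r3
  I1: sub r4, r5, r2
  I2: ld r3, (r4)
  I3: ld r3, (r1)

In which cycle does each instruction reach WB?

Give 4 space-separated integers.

I0 sub r1 <- r2,r3: IF@1 ID@2 stall=0 (-) EX@3 MEM@4 WB@5
I1 sub r4 <- r5,r2: IF@2 ID@3 stall=0 (-) EX@4 MEM@5 WB@6
I2 ld r3 <- r4: IF@3 ID@4 stall=2 (RAW on I1.r4 (WB@6)) EX@7 MEM@8 WB@9
I3 ld r3 <- r1: IF@4 ID@7 stall=0 (-) EX@8 MEM@9 WB@10

Answer: 5 6 9 10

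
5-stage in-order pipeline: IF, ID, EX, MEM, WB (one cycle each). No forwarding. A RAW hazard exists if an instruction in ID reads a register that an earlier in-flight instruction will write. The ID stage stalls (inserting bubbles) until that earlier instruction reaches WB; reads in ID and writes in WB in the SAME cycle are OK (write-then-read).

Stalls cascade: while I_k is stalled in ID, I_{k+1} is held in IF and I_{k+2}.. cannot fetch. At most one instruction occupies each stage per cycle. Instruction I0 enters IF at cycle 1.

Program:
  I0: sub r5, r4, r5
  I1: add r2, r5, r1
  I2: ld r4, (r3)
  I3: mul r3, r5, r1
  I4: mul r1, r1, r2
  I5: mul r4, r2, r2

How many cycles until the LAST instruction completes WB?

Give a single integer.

Answer: 12

Derivation:
I0 sub r5 <- r4,r5: IF@1 ID@2 stall=0 (-) EX@3 MEM@4 WB@5
I1 add r2 <- r5,r1: IF@2 ID@3 stall=2 (RAW on I0.r5 (WB@5)) EX@6 MEM@7 WB@8
I2 ld r4 <- r3: IF@3 ID@6 stall=0 (-) EX@7 MEM@8 WB@9
I3 mul r3 <- r5,r1: IF@6 ID@7 stall=0 (-) EX@8 MEM@9 WB@10
I4 mul r1 <- r1,r2: IF@7 ID@8 stall=0 (-) EX@9 MEM@10 WB@11
I5 mul r4 <- r2,r2: IF@8 ID@9 stall=0 (-) EX@10 MEM@11 WB@12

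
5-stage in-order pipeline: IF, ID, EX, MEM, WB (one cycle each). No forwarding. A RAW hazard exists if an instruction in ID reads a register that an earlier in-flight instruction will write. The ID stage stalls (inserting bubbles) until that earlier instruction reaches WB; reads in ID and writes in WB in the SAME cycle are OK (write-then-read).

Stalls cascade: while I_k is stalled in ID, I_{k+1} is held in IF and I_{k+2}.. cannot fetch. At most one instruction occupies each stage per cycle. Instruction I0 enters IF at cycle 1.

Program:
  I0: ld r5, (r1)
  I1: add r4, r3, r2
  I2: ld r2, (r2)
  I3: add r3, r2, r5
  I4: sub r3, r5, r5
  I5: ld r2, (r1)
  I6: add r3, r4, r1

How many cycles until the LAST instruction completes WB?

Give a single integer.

Answer: 13

Derivation:
I0 ld r5 <- r1: IF@1 ID@2 stall=0 (-) EX@3 MEM@4 WB@5
I1 add r4 <- r3,r2: IF@2 ID@3 stall=0 (-) EX@4 MEM@5 WB@6
I2 ld r2 <- r2: IF@3 ID@4 stall=0 (-) EX@5 MEM@6 WB@7
I3 add r3 <- r2,r5: IF@4 ID@5 stall=2 (RAW on I2.r2 (WB@7)) EX@8 MEM@9 WB@10
I4 sub r3 <- r5,r5: IF@5 ID@8 stall=0 (-) EX@9 MEM@10 WB@11
I5 ld r2 <- r1: IF@8 ID@9 stall=0 (-) EX@10 MEM@11 WB@12
I6 add r3 <- r4,r1: IF@9 ID@10 stall=0 (-) EX@11 MEM@12 WB@13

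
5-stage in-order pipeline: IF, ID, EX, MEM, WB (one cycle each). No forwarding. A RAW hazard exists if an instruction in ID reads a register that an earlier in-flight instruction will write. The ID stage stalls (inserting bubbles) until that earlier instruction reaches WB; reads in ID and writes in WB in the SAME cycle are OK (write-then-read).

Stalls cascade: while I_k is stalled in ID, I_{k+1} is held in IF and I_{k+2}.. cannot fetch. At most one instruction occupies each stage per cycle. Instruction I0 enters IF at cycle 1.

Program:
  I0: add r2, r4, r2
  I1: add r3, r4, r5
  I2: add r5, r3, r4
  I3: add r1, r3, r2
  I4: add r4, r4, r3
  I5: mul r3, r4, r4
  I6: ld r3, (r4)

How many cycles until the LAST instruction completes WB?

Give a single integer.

Answer: 15

Derivation:
I0 add r2 <- r4,r2: IF@1 ID@2 stall=0 (-) EX@3 MEM@4 WB@5
I1 add r3 <- r4,r5: IF@2 ID@3 stall=0 (-) EX@4 MEM@5 WB@6
I2 add r5 <- r3,r4: IF@3 ID@4 stall=2 (RAW on I1.r3 (WB@6)) EX@7 MEM@8 WB@9
I3 add r1 <- r3,r2: IF@4 ID@7 stall=0 (-) EX@8 MEM@9 WB@10
I4 add r4 <- r4,r3: IF@7 ID@8 stall=0 (-) EX@9 MEM@10 WB@11
I5 mul r3 <- r4,r4: IF@8 ID@9 stall=2 (RAW on I4.r4 (WB@11)) EX@12 MEM@13 WB@14
I6 ld r3 <- r4: IF@9 ID@12 stall=0 (-) EX@13 MEM@14 WB@15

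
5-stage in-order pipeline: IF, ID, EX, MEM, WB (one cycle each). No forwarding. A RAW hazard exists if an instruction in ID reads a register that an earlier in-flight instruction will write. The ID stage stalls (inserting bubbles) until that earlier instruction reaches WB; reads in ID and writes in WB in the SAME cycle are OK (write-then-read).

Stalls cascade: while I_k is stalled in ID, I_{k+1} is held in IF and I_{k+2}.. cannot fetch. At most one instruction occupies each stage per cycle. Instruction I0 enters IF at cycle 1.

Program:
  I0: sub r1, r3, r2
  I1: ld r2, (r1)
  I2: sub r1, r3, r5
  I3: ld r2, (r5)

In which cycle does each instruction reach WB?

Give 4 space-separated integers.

Answer: 5 8 9 10

Derivation:
I0 sub r1 <- r3,r2: IF@1 ID@2 stall=0 (-) EX@3 MEM@4 WB@5
I1 ld r2 <- r1: IF@2 ID@3 stall=2 (RAW on I0.r1 (WB@5)) EX@6 MEM@7 WB@8
I2 sub r1 <- r3,r5: IF@3 ID@6 stall=0 (-) EX@7 MEM@8 WB@9
I3 ld r2 <- r5: IF@6 ID@7 stall=0 (-) EX@8 MEM@9 WB@10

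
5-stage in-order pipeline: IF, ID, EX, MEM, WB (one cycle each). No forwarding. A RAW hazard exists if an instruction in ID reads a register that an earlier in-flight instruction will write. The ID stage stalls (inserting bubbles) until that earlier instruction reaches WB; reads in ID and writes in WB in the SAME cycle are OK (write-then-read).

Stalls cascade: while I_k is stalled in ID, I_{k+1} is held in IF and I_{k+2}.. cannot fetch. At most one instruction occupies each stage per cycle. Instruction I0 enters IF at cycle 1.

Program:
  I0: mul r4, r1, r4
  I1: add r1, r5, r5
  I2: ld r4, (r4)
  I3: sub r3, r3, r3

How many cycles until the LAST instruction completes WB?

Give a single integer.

Answer: 9

Derivation:
I0 mul r4 <- r1,r4: IF@1 ID@2 stall=0 (-) EX@3 MEM@4 WB@5
I1 add r1 <- r5,r5: IF@2 ID@3 stall=0 (-) EX@4 MEM@5 WB@6
I2 ld r4 <- r4: IF@3 ID@4 stall=1 (RAW on I0.r4 (WB@5)) EX@6 MEM@7 WB@8
I3 sub r3 <- r3,r3: IF@4 ID@6 stall=0 (-) EX@7 MEM@8 WB@9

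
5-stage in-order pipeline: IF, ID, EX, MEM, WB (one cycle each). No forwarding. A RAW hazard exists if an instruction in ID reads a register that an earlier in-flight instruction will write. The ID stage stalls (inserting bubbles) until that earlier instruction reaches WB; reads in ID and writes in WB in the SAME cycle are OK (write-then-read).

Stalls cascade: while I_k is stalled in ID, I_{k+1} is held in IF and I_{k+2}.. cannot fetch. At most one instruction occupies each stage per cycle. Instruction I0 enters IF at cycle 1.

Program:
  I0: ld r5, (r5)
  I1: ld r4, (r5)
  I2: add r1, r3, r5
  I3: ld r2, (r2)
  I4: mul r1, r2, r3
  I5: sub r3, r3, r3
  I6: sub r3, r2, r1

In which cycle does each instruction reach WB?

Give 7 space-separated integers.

I0 ld r5 <- r5: IF@1 ID@2 stall=0 (-) EX@3 MEM@4 WB@5
I1 ld r4 <- r5: IF@2 ID@3 stall=2 (RAW on I0.r5 (WB@5)) EX@6 MEM@7 WB@8
I2 add r1 <- r3,r5: IF@3 ID@6 stall=0 (-) EX@7 MEM@8 WB@9
I3 ld r2 <- r2: IF@6 ID@7 stall=0 (-) EX@8 MEM@9 WB@10
I4 mul r1 <- r2,r3: IF@7 ID@8 stall=2 (RAW on I3.r2 (WB@10)) EX@11 MEM@12 WB@13
I5 sub r3 <- r3,r3: IF@8 ID@11 stall=0 (-) EX@12 MEM@13 WB@14
I6 sub r3 <- r2,r1: IF@11 ID@12 stall=1 (RAW on I4.r1 (WB@13)) EX@14 MEM@15 WB@16

Answer: 5 8 9 10 13 14 16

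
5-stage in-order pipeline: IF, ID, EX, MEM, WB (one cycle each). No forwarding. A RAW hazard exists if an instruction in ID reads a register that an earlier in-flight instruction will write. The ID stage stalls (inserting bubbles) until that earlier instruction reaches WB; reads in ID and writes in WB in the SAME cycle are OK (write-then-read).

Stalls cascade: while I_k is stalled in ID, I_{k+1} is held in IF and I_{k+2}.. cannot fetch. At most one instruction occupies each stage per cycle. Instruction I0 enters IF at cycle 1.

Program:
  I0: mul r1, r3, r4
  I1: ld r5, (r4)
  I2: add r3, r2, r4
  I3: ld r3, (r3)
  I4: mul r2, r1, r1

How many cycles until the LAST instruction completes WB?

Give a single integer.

I0 mul r1 <- r3,r4: IF@1 ID@2 stall=0 (-) EX@3 MEM@4 WB@5
I1 ld r5 <- r4: IF@2 ID@3 stall=0 (-) EX@4 MEM@5 WB@6
I2 add r3 <- r2,r4: IF@3 ID@4 stall=0 (-) EX@5 MEM@6 WB@7
I3 ld r3 <- r3: IF@4 ID@5 stall=2 (RAW on I2.r3 (WB@7)) EX@8 MEM@9 WB@10
I4 mul r2 <- r1,r1: IF@5 ID@8 stall=0 (-) EX@9 MEM@10 WB@11

Answer: 11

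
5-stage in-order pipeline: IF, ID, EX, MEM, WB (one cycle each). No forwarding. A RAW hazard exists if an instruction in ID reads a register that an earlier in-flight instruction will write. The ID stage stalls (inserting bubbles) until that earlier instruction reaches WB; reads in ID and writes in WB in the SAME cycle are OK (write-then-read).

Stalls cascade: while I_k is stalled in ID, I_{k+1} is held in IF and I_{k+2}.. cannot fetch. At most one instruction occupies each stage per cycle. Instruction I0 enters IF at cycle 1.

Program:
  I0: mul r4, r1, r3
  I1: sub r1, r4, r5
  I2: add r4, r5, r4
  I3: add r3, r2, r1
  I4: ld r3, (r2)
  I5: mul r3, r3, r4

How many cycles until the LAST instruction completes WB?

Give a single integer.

Answer: 15

Derivation:
I0 mul r4 <- r1,r3: IF@1 ID@2 stall=0 (-) EX@3 MEM@4 WB@5
I1 sub r1 <- r4,r5: IF@2 ID@3 stall=2 (RAW on I0.r4 (WB@5)) EX@6 MEM@7 WB@8
I2 add r4 <- r5,r4: IF@3 ID@6 stall=0 (-) EX@7 MEM@8 WB@9
I3 add r3 <- r2,r1: IF@6 ID@7 stall=1 (RAW on I1.r1 (WB@8)) EX@9 MEM@10 WB@11
I4 ld r3 <- r2: IF@7 ID@9 stall=0 (-) EX@10 MEM@11 WB@12
I5 mul r3 <- r3,r4: IF@9 ID@10 stall=2 (RAW on I4.r3 (WB@12)) EX@13 MEM@14 WB@15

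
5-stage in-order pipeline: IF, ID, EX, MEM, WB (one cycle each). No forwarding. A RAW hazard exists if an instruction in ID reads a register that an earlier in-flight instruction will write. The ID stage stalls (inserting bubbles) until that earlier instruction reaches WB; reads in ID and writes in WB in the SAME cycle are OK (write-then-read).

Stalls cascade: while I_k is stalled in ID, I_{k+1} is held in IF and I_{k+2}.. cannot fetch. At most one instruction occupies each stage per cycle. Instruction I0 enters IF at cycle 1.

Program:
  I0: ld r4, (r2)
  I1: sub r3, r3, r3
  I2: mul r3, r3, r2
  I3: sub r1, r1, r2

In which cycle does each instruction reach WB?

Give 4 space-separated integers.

I0 ld r4 <- r2: IF@1 ID@2 stall=0 (-) EX@3 MEM@4 WB@5
I1 sub r3 <- r3,r3: IF@2 ID@3 stall=0 (-) EX@4 MEM@5 WB@6
I2 mul r3 <- r3,r2: IF@3 ID@4 stall=2 (RAW on I1.r3 (WB@6)) EX@7 MEM@8 WB@9
I3 sub r1 <- r1,r2: IF@4 ID@7 stall=0 (-) EX@8 MEM@9 WB@10

Answer: 5 6 9 10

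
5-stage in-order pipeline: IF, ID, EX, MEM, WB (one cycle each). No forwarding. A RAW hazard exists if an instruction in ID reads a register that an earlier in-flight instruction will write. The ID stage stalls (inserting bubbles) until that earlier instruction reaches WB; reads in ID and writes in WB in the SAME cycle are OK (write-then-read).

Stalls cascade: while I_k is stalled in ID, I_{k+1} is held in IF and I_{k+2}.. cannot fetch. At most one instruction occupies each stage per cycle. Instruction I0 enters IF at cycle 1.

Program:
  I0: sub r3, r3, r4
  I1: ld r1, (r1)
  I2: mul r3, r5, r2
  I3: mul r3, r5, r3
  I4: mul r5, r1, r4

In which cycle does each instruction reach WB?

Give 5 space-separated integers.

I0 sub r3 <- r3,r4: IF@1 ID@2 stall=0 (-) EX@3 MEM@4 WB@5
I1 ld r1 <- r1: IF@2 ID@3 stall=0 (-) EX@4 MEM@5 WB@6
I2 mul r3 <- r5,r2: IF@3 ID@4 stall=0 (-) EX@5 MEM@6 WB@7
I3 mul r3 <- r5,r3: IF@4 ID@5 stall=2 (RAW on I2.r3 (WB@7)) EX@8 MEM@9 WB@10
I4 mul r5 <- r1,r4: IF@5 ID@8 stall=0 (-) EX@9 MEM@10 WB@11

Answer: 5 6 7 10 11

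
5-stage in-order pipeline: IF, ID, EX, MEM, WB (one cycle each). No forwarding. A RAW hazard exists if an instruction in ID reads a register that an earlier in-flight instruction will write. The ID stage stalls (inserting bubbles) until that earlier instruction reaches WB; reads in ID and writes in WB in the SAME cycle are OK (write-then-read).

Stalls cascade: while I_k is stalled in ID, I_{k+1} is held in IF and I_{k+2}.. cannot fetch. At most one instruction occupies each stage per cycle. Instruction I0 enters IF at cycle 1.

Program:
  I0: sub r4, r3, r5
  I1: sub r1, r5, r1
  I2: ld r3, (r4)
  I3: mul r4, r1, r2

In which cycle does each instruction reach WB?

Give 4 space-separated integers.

Answer: 5 6 8 9

Derivation:
I0 sub r4 <- r3,r5: IF@1 ID@2 stall=0 (-) EX@3 MEM@4 WB@5
I1 sub r1 <- r5,r1: IF@2 ID@3 stall=0 (-) EX@4 MEM@5 WB@6
I2 ld r3 <- r4: IF@3 ID@4 stall=1 (RAW on I0.r4 (WB@5)) EX@6 MEM@7 WB@8
I3 mul r4 <- r1,r2: IF@4 ID@6 stall=0 (-) EX@7 MEM@8 WB@9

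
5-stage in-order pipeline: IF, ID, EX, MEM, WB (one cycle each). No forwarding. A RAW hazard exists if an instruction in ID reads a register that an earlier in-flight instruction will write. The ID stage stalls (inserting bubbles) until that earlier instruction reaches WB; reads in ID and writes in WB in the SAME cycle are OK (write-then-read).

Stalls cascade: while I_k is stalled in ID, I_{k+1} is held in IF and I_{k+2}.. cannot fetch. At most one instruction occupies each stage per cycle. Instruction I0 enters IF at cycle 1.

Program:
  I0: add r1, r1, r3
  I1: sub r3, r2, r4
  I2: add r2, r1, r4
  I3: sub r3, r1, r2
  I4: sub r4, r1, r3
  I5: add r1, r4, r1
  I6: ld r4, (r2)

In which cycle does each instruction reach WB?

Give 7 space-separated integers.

I0 add r1 <- r1,r3: IF@1 ID@2 stall=0 (-) EX@3 MEM@4 WB@5
I1 sub r3 <- r2,r4: IF@2 ID@3 stall=0 (-) EX@4 MEM@5 WB@6
I2 add r2 <- r1,r4: IF@3 ID@4 stall=1 (RAW on I0.r1 (WB@5)) EX@6 MEM@7 WB@8
I3 sub r3 <- r1,r2: IF@4 ID@6 stall=2 (RAW on I2.r2 (WB@8)) EX@9 MEM@10 WB@11
I4 sub r4 <- r1,r3: IF@6 ID@9 stall=2 (RAW on I3.r3 (WB@11)) EX@12 MEM@13 WB@14
I5 add r1 <- r4,r1: IF@9 ID@12 stall=2 (RAW on I4.r4 (WB@14)) EX@15 MEM@16 WB@17
I6 ld r4 <- r2: IF@12 ID@15 stall=0 (-) EX@16 MEM@17 WB@18

Answer: 5 6 8 11 14 17 18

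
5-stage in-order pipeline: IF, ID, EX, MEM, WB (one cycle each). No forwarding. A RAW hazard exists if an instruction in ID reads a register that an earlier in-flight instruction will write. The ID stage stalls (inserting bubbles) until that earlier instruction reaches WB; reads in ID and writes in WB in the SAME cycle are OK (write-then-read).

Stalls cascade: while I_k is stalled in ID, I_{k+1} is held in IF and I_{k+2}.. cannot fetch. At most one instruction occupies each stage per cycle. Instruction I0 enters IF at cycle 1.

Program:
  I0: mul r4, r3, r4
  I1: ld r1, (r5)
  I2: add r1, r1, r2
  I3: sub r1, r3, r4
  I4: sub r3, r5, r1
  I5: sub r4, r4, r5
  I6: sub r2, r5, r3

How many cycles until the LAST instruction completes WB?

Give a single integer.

Answer: 16

Derivation:
I0 mul r4 <- r3,r4: IF@1 ID@2 stall=0 (-) EX@3 MEM@4 WB@5
I1 ld r1 <- r5: IF@2 ID@3 stall=0 (-) EX@4 MEM@5 WB@6
I2 add r1 <- r1,r2: IF@3 ID@4 stall=2 (RAW on I1.r1 (WB@6)) EX@7 MEM@8 WB@9
I3 sub r1 <- r3,r4: IF@4 ID@7 stall=0 (-) EX@8 MEM@9 WB@10
I4 sub r3 <- r5,r1: IF@7 ID@8 stall=2 (RAW on I3.r1 (WB@10)) EX@11 MEM@12 WB@13
I5 sub r4 <- r4,r5: IF@8 ID@11 stall=0 (-) EX@12 MEM@13 WB@14
I6 sub r2 <- r5,r3: IF@11 ID@12 stall=1 (RAW on I4.r3 (WB@13)) EX@14 MEM@15 WB@16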